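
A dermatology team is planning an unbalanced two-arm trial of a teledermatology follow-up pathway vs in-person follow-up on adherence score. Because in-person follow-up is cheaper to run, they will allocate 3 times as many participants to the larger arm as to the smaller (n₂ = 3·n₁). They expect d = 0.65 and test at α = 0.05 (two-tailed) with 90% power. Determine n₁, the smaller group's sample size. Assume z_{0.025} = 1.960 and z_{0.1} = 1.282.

n₁ = 34

With allocation ratio k = n₂/n₁ = 3, Var(x̄₁−x̄₂) = σ²(1/n₁ + 1/(k·n₁)) = σ²·(k+1)/(k·n₁).
So n₁ = (1 + 1/k)·((z_{α/2} + z_β)/d)² = 1.333 × (3.242/0.65)².
n₁ = 1.333 × 24.88 = 33.2.
Round up: n₁ = 34, giving n₂ = 3 × 34 = 102.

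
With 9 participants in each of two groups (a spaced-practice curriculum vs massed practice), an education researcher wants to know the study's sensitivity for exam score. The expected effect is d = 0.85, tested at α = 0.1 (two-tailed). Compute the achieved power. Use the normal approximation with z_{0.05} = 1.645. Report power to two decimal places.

power ≈ 0.56

For two equal groups, power = Φ(d·√(n/2) − z_{α/2}).
d·√(n/2) = 0.85 × √(9/2) = 0.85 × 2.121 = 1.803.
z_β = 1.803 − 1.645 = 0.158.
Power = Φ(0.158) = 0.563.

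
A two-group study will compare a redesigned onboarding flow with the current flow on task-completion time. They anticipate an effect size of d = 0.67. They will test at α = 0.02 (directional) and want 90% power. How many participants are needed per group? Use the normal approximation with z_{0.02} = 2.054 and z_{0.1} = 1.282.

n = 50 per group

For two independent groups with equal n: n = 2·((z_{α} + z_β) / d)².
z_{α} + z_β = 2.054 + 1.282 = 3.336.
n = 2 × (3.336 / 0.67)² = 2 × 4.979² = 2 × 24.79 = 49.6.
Round up to the next whole participant.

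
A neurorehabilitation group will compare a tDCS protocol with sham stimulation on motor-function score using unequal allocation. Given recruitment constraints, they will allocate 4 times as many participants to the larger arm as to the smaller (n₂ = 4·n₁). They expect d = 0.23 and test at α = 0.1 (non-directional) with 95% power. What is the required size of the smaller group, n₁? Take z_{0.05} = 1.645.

With allocation ratio k = n₂/n₁ = 4, Var(x̄₁−x̄₂) = σ²(1/n₁ + 1/(k·n₁)) = σ²·(k+1)/(k·n₁).
So n₁ = (1 + 1/k)·((z_{α/2} + z_β)/d)² = 1.250 × (3.290/0.23)².
n₁ = 1.250 × 204.61 = 255.8.
Round up: n₁ = 256, giving n₂ = 4 × 256 = 1024.

n₁ = 256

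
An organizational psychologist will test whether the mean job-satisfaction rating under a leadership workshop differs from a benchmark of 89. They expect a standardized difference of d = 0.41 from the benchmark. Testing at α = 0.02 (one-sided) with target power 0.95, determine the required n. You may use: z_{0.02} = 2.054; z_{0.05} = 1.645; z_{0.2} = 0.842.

n = 82

For a one-sample test: n = ((z_{α} + z_β) / d)².
z_{α} + z_β = 2.054 + 1.645 = 3.699.
n = (3.699 / 0.41)² = 9.022² = 81.40.
Round up.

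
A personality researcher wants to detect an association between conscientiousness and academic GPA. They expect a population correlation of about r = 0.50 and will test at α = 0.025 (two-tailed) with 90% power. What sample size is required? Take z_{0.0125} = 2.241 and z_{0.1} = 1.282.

n = 45

Fisher's z: C = ½·ln((1+r)/(1−r)) = ½·ln(3.0000) = 0.5493.
n = ((z_{α/2} + z_β)/C)² + 3.
(2.241 + 1.282) / 0.5493 = 3.523 / 0.5493 = 6.414.
n = 6.414² + 3 = 41.13 + 3 = 44.1.
Round up.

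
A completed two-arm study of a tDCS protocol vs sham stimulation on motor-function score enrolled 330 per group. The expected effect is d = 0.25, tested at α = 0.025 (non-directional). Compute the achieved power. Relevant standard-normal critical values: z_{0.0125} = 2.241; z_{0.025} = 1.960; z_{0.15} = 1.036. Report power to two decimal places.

For two equal groups, power = Φ(d·√(n/2) − z_{α/2}).
d·√(n/2) = 0.25 × √(330/2) = 0.25 × 12.845 = 3.211.
z_β = 3.211 − 2.241 = 0.970.
Power = Φ(0.970) = 0.834.

power ≈ 0.83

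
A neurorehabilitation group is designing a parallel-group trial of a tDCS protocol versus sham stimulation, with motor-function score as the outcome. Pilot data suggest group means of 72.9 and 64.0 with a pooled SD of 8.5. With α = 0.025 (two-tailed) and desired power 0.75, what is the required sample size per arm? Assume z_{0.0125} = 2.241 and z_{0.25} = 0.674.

Cohen's d = |M₁ − M₂| / SD_pooled = |72.9 − 64.0| / 8.5 = 8.9 / 8.5 = 1.047.
For two independent groups with equal n: n = 2·((z_{α/2} + z_β) / d)².
z_{α/2} + z_β = 2.241 + 0.674 = 2.915.
n = 2 × (2.915 / 1.047)² = 2 × 2.784² = 2 × 7.75 = 15.5.
Round up to the next whole participant.

n = 16 per group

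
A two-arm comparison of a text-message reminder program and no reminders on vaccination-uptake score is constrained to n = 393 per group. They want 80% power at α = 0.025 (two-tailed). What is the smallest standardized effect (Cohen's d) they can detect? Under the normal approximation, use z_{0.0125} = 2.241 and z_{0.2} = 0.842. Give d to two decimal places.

For two independent groups of n = 393 each: d_min = (z_{α/2} + z_β)·√(2/n).
z-sum = 2.241 + 0.842 = 3.083.
d_min = 3.083 × √(2/393) = 3.083 × 0.0713 = 0.220.

d_min ≈ 0.22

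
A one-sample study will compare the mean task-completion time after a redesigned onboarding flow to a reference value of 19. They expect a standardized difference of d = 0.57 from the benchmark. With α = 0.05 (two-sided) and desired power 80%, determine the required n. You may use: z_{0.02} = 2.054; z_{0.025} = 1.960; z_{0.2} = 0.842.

For a one-sample test: n = ((z_{α/2} + z_β) / d)².
z_{α/2} + z_β = 1.960 + 0.842 = 2.802.
n = (2.802 / 0.57)² = 4.916² = 24.16.
Round up.

n = 25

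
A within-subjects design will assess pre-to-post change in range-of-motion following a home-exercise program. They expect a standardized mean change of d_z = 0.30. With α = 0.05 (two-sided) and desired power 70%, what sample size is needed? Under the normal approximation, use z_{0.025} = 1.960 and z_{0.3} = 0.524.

For a paired (one-sample on differences) test: n = ((z_{α/2} + z_β) / d)².
z_{α/2} + z_β = 1.960 + 0.524 = 2.484.
n = (2.484 / 0.30)² = 8.280² = 68.56.
Round up.

n = 69 pairs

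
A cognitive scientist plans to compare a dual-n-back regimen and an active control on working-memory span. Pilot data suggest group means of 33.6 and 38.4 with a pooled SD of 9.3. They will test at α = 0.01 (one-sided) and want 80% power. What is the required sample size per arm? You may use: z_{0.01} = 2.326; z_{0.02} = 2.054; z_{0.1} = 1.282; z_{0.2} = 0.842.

n = 76 per group

Cohen's d = |M₁ − M₂| / SD_pooled = |33.6 − 38.4| / 9.3 = 4.8 / 9.3 = 0.516.
For two independent groups with equal n: n = 2·((z_{α} + z_β) / d)².
z_{α} + z_β = 2.326 + 0.842 = 3.168.
n = 2 × (3.168 / 0.516)² = 2 × 6.140² = 2 × 37.69 = 75.4.
Round up to the next whole participant.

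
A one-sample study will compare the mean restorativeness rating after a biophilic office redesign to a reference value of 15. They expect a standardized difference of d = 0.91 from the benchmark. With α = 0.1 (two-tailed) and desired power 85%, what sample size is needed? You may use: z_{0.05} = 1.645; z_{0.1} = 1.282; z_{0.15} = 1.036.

n = 9

For a one-sample test: n = ((z_{α/2} + z_β) / d)².
z_{α/2} + z_β = 1.645 + 1.036 = 2.681.
n = (2.681 / 0.91)² = 2.946² = 8.68.
Round up.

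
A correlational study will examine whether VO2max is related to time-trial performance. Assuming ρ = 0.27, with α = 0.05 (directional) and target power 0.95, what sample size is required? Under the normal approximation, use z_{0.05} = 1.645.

Fisher's z: C = ½·ln((1+r)/(1−r)) = ½·ln(1.7397) = 0.2769.
n = ((z_{α} + z_β)/C)² + 3.
(1.645 + 1.645) / 0.2769 = 3.290 / 0.2769 = 11.882.
n = 11.882² + 3 = 141.17 + 3 = 144.2.
Round up.

n = 145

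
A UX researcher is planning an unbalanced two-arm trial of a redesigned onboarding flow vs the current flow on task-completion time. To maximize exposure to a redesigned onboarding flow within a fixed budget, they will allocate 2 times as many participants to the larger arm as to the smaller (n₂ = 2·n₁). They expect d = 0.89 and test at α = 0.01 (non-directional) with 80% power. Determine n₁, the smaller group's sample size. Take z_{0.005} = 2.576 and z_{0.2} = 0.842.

With allocation ratio k = n₂/n₁ = 2, Var(x̄₁−x̄₂) = σ²(1/n₁ + 1/(k·n₁)) = σ²·(k+1)/(k·n₁).
So n₁ = (1 + 1/k)·((z_{α/2} + z_β)/d)² = 1.500 × (3.418/0.89)².
n₁ = 1.500 × 14.75 = 22.1.
Round up: n₁ = 23, giving n₂ = 2 × 23 = 46.

n₁ = 23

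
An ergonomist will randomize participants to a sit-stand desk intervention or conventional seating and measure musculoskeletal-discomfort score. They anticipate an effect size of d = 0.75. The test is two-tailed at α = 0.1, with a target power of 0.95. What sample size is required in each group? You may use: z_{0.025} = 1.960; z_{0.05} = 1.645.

n = 39 per group

For two independent groups with equal n: n = 2·((z_{α/2} + z_β) / d)².
z_{α/2} + z_β = 1.645 + 1.645 = 3.290.
n = 2 × (3.290 / 0.75)² = 2 × 4.387² = 2 × 19.24 = 38.5.
Round up to the next whole participant.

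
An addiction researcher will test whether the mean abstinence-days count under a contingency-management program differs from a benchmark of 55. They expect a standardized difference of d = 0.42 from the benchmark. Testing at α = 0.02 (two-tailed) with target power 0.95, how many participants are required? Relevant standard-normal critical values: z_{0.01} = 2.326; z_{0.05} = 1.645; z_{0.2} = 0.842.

For a one-sample test: n = ((z_{α/2} + z_β) / d)².
z_{α/2} + z_β = 2.326 + 1.645 = 3.971.
n = (3.971 / 0.42)² = 9.455² = 89.39.
Round up.

n = 90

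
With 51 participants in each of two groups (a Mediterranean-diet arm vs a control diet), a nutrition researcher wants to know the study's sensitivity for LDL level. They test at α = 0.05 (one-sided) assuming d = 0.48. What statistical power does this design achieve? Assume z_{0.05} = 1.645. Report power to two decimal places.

For two equal groups, power = Φ(d·√(n/2) − z_{α}).
d·√(n/2) = 0.48 × √(51/2) = 0.48 × 5.050 = 2.424.
z_β = 2.424 − 1.645 = 0.779.
Power = Φ(0.779) = 0.782.

power ≈ 0.78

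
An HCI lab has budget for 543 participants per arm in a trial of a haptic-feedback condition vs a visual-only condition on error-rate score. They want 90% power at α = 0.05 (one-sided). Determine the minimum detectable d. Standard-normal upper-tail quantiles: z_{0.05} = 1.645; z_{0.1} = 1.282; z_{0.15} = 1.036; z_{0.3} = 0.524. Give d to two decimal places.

For two independent groups of n = 543 each: d_min = (z_{α} + z_β)·√(2/n).
z-sum = 1.645 + 1.282 = 2.927.
d_min = 2.927 × √(2/543) = 2.927 × 0.0607 = 0.178.

d_min ≈ 0.18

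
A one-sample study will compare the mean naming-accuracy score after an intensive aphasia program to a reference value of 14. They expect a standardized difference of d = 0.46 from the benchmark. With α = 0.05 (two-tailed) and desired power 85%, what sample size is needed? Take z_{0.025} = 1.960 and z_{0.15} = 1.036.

n = 43

For a one-sample test: n = ((z_{α/2} + z_β) / d)².
z_{α/2} + z_β = 1.960 + 1.036 = 2.996.
n = (2.996 / 0.46)² = 6.513² = 42.42.
Round up.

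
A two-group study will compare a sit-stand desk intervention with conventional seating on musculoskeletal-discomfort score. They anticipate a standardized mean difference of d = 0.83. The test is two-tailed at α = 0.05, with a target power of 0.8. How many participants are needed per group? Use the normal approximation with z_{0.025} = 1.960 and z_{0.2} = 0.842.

For two independent groups with equal n: n = 2·((z_{α/2} + z_β) / d)².
z_{α/2} + z_β = 1.960 + 0.842 = 2.802.
n = 2 × (2.802 / 0.83)² = 2 × 3.376² = 2 × 11.40 = 22.8.
Round up to the next whole participant.

n = 23 per group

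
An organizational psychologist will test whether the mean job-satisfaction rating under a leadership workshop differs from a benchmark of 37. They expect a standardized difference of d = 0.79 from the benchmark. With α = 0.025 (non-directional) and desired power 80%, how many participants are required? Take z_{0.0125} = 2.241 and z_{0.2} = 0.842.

For a one-sample test: n = ((z_{α/2} + z_β) / d)².
z_{α/2} + z_β = 2.241 + 0.842 = 3.083.
n = (3.083 / 0.79)² = 3.903² = 15.23.
Round up.

n = 16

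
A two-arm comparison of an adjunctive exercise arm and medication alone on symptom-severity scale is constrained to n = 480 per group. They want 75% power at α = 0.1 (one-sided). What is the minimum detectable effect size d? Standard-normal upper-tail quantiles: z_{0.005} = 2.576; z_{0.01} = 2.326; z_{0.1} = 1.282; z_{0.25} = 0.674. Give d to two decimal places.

d_min ≈ 0.13

For two independent groups of n = 480 each: d_min = (z_{α} + z_β)·√(2/n).
z-sum = 1.282 + 0.674 = 1.956.
d_min = 1.956 × √(2/480) = 1.956 × 0.0645 = 0.126.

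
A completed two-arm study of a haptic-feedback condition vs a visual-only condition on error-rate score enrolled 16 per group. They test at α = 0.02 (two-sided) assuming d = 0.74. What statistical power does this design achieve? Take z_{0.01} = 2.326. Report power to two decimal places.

power ≈ 0.41

For two equal groups, power = Φ(d·√(n/2) − z_{α/2}).
d·√(n/2) = 0.74 × √(16/2) = 0.74 × 2.828 = 2.093.
z_β = 2.093 − 2.326 = -0.233.
Power = Φ(-0.233) = 0.408.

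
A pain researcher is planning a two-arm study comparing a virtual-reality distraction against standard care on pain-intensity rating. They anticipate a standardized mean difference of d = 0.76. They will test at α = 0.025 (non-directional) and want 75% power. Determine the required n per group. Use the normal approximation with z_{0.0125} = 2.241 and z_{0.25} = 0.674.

n = 30 per group

For two independent groups with equal n: n = 2·((z_{α/2} + z_β) / d)².
z_{α/2} + z_β = 2.241 + 0.674 = 2.915.
n = 2 × (2.915 / 0.76)² = 2 × 3.836² = 2 × 14.71 = 29.4.
Round up to the next whole participant.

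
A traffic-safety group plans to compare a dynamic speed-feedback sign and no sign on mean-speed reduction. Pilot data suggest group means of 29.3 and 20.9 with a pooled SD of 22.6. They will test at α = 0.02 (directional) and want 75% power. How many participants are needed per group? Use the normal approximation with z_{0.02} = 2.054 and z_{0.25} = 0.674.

Cohen's d = |M₁ − M₂| / SD_pooled = |29.3 − 20.9| / 22.6 = 8.4 / 22.6 = 0.372.
For two independent groups with equal n: n = 2·((z_{α} + z_β) / d)².
z_{α} + z_β = 2.054 + 0.674 = 2.728.
n = 2 × (2.728 / 0.372)² = 2 × 7.333² = 2 × 53.78 = 107.6.
Round up to the next whole participant.

n = 108 per group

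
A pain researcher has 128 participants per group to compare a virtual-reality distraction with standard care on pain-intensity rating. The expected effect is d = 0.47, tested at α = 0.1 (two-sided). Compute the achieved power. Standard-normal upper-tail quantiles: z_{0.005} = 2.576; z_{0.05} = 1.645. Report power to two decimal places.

For two equal groups, power = Φ(d·√(n/2) − z_{α/2}).
d·√(n/2) = 0.47 × √(128/2) = 0.47 × 8.000 = 3.760.
z_β = 3.760 − 1.645 = 2.115.
Power = Φ(2.115) = 0.983.

power ≈ 0.98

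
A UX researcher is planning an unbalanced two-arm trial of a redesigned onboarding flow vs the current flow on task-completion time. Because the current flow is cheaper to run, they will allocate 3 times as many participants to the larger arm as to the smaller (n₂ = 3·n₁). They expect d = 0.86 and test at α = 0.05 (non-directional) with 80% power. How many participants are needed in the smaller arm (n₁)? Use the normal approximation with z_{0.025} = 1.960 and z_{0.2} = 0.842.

With allocation ratio k = n₂/n₁ = 3, Var(x̄₁−x̄₂) = σ²(1/n₁ + 1/(k·n₁)) = σ²·(k+1)/(k·n₁).
So n₁ = (1 + 1/k)·((z_{α/2} + z_β)/d)² = 1.333 × (2.802/0.86)².
n₁ = 1.333 × 10.62 = 14.2.
Round up: n₁ = 15, giving n₂ = 3 × 15 = 45.

n₁ = 15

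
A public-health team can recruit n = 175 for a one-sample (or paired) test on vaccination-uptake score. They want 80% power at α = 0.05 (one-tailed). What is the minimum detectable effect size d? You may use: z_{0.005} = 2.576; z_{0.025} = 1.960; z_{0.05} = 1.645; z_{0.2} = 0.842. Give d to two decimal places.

For a single sample (or paired design) of n = 175: d_min = (z_{α} + z_β)/√n.
z-sum = 1.645 + 0.842 = 2.487.
d_min = 2.487 / √175 = 2.487 / 13.229 = 0.188.

d_min ≈ 0.19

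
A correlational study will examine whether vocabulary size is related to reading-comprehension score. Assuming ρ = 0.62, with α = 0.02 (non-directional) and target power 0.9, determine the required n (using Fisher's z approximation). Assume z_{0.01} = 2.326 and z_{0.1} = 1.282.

n = 28

Fisher's z: C = ½·ln((1+r)/(1−r)) = ½·ln(4.2632) = 0.7250.
n = ((z_{α/2} + z_β)/C)² + 3.
(2.326 + 1.282) / 0.7250 = 3.608 / 0.7250 = 4.977.
n = 4.977² + 3 = 24.77 + 3 = 27.8.
Round up.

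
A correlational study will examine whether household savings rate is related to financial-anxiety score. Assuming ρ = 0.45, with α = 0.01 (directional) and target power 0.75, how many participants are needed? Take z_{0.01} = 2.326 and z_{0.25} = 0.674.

Fisher's z: C = ½·ln((1+r)/(1−r)) = ½·ln(2.6364) = 0.4847.
n = ((z_{α} + z_β)/C)² + 3.
(2.326 + 0.674) / 0.4847 = 3.000 / 0.4847 = 6.189.
n = 6.189² + 3 = 38.31 + 3 = 41.3.
Round up.

n = 42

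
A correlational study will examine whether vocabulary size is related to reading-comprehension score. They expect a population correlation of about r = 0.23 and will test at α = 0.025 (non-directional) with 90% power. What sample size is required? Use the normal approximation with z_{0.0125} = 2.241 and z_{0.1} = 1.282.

n = 230

Fisher's z: C = ½·ln((1+r)/(1−r)) = ½·ln(1.5974) = 0.2342.
n = ((z_{α/2} + z_β)/C)² + 3.
(2.241 + 1.282) / 0.2342 = 3.523 / 0.2342 = 15.043.
n = 15.043² + 3 = 226.28 + 3 = 229.3.
Round up.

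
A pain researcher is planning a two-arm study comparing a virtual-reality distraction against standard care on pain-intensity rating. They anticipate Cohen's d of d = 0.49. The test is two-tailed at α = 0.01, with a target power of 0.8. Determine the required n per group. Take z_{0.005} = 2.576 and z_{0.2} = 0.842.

For two independent groups with equal n: n = 2·((z_{α/2} + z_β) / d)².
z_{α/2} + z_β = 2.576 + 0.842 = 3.418.
n = 2 × (3.418 / 0.49)² = 2 × 6.976² = 2 × 48.66 = 97.3.
Round up to the next whole participant.

n = 98 per group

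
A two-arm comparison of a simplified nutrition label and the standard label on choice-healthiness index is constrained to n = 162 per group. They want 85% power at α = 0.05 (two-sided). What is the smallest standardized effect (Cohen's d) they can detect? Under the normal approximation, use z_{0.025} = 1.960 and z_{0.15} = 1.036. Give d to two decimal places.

d_min ≈ 0.33

For two independent groups of n = 162 each: d_min = (z_{α/2} + z_β)·√(2/n).
z-sum = 1.960 + 1.036 = 2.996.
d_min = 2.996 × √(2/162) = 2.996 × 0.1111 = 0.333.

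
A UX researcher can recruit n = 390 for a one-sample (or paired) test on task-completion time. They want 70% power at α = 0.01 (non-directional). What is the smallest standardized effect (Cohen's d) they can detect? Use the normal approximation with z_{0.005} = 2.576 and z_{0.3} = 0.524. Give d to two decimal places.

d_min ≈ 0.16

For a single sample (or paired design) of n = 390: d_min = (z_{α/2} + z_β)/√n.
z-sum = 2.576 + 0.524 = 3.100.
d_min = 3.100 / √390 = 3.100 / 19.748 = 0.157.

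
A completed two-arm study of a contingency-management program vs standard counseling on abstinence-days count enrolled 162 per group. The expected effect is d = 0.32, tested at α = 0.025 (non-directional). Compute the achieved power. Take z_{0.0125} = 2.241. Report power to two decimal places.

For two equal groups, power = Φ(d·√(n/2) − z_{α/2}).
d·√(n/2) = 0.32 × √(162/2) = 0.32 × 9.000 = 2.880.
z_β = 2.880 − 2.241 = 0.639.
Power = Φ(0.639) = 0.739.

power ≈ 0.74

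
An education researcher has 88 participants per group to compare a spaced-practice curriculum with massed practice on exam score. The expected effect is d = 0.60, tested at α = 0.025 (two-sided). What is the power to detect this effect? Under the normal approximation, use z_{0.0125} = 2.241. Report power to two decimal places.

For two equal groups, power = Φ(d·√(n/2) − z_{α/2}).
d·√(n/2) = 0.60 × √(88/2) = 0.60 × 6.633 = 3.980.
z_β = 3.980 − 2.241 = 1.739.
Power = Φ(1.739) = 0.959.

power ≈ 0.96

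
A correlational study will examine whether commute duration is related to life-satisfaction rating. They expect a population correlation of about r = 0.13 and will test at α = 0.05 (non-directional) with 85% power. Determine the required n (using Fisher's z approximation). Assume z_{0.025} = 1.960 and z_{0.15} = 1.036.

n = 529

Fisher's z: C = ½·ln((1+r)/(1−r)) = ½·ln(1.2989) = 0.1307.
n = ((z_{α/2} + z_β)/C)² + 3.
(1.960 + 1.036) / 0.1307 = 2.996 / 0.1307 = 22.923.
n = 22.923² + 3 = 525.45 + 3 = 528.5.
Round up.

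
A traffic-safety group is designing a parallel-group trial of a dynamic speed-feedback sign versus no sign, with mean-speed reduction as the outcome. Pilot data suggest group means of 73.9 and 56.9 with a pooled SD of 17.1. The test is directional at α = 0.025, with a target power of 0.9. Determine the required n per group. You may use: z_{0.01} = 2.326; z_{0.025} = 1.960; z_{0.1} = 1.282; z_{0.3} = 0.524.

Cohen's d = |M₁ − M₂| / SD_pooled = |73.9 − 56.9| / 17.1 = 17.0 / 17.1 = 0.994.
For two independent groups with equal n: n = 2·((z_{α} + z_β) / d)².
z_{α} + z_β = 1.960 + 1.282 = 3.242.
n = 2 × (3.242 / 0.994)² = 2 × 3.262² = 2 × 10.64 = 21.3.
Round up to the next whole participant.

n = 22 per group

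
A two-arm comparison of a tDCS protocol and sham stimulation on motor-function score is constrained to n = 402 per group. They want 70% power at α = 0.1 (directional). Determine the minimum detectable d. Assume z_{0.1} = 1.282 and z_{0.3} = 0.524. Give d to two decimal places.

d_min ≈ 0.13

For two independent groups of n = 402 each: d_min = (z_{α} + z_β)·√(2/n).
z-sum = 1.282 + 0.524 = 1.806.
d_min = 1.806 × √(2/402) = 1.806 × 0.0705 = 0.127.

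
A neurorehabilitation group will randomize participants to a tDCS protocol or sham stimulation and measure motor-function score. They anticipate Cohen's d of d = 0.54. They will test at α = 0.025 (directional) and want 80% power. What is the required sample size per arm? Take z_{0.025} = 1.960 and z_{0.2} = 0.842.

n = 54 per group

For two independent groups with equal n: n = 2·((z_{α} + z_β) / d)².
z_{α} + z_β = 1.960 + 0.842 = 2.802.
n = 2 × (2.802 / 0.54)² = 2 × 5.189² = 2 × 26.92 = 53.8.
Round up to the next whole participant.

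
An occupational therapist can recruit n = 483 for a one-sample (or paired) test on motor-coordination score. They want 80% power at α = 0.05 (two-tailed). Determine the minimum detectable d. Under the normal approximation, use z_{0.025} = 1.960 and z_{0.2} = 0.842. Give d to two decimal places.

d_min ≈ 0.13

For a single sample (or paired design) of n = 483: d_min = (z_{α/2} + z_β)/√n.
z-sum = 1.960 + 0.842 = 2.802.
d_min = 2.802 / √483 = 2.802 / 21.977 = 0.127.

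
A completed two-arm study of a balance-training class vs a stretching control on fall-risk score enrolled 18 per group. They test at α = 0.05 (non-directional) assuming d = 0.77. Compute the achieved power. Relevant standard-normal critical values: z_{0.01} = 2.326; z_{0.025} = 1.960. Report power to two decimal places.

power ≈ 0.64

For two equal groups, power = Φ(d·√(n/2) − z_{α/2}).
d·√(n/2) = 0.77 × √(18/2) = 0.77 × 3.000 = 2.310.
z_β = 2.310 − 1.960 = 0.350.
Power = Φ(0.350) = 0.637.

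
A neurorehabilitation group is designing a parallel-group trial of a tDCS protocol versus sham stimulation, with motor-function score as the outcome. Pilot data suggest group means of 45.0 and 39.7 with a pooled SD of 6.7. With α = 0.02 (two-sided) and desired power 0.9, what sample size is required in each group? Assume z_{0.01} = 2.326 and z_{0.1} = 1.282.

Cohen's d = |M₁ − M₂| / SD_pooled = |45.0 − 39.7| / 6.7 = 5.3 / 6.7 = 0.791.
For two independent groups with equal n: n = 2·((z_{α/2} + z_β) / d)².
z_{α/2} + z_β = 2.326 + 1.282 = 3.608.
n = 2 × (3.608 / 0.791)² = 2 × 4.561² = 2 × 20.81 = 41.6.
Round up to the next whole participant.

n = 42 per group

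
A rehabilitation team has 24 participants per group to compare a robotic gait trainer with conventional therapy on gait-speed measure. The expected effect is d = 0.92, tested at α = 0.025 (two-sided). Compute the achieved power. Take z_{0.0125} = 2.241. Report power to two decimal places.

power ≈ 0.83

For two equal groups, power = Φ(d·√(n/2) − z_{α/2}).
d·√(n/2) = 0.92 × √(24/2) = 0.92 × 3.464 = 3.187.
z_β = 3.187 − 2.241 = 0.946.
Power = Φ(0.946) = 0.828.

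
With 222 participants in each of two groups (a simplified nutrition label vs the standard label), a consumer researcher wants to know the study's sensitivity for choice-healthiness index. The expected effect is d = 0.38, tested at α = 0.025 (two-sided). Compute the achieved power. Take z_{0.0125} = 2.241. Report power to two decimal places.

For two equal groups, power = Φ(d·√(n/2) − z_{α/2}).
d·√(n/2) = 0.38 × √(222/2) = 0.38 × 10.536 = 4.004.
z_β = 4.004 − 2.241 = 1.763.
Power = Φ(1.763) = 0.961.

power ≈ 0.96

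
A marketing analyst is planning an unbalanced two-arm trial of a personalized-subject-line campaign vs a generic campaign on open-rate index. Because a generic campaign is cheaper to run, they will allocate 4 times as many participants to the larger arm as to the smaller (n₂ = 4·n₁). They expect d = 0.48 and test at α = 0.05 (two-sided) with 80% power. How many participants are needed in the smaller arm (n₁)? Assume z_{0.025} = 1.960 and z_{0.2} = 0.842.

With allocation ratio k = n₂/n₁ = 4, Var(x̄₁−x̄₂) = σ²(1/n₁ + 1/(k·n₁)) = σ²·(k+1)/(k·n₁).
So n₁ = (1 + 1/k)·((z_{α/2} + z_β)/d)² = 1.250 × (2.802/0.48)².
n₁ = 1.250 × 34.08 = 42.6.
Round up: n₁ = 43, giving n₂ = 4 × 43 = 172.

n₁ = 43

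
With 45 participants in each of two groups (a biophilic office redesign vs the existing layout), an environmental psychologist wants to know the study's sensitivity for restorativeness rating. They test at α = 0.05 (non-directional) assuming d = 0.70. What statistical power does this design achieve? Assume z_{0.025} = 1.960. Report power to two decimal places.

power ≈ 0.91

For two equal groups, power = Φ(d·√(n/2) − z_{α/2}).
d·√(n/2) = 0.70 × √(45/2) = 0.70 × 4.743 = 3.320.
z_β = 3.320 − 1.960 = 1.360.
Power = Φ(1.360) = 0.913.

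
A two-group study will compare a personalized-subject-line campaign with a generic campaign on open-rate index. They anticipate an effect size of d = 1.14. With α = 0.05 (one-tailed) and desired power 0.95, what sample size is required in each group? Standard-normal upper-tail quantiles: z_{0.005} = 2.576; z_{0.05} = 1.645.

n = 17 per group

For two independent groups with equal n: n = 2·((z_{α} + z_β) / d)².
z_{α} + z_β = 1.645 + 1.645 = 3.290.
n = 2 × (3.290 / 1.14)² = 2 × 2.886² = 2 × 8.33 = 16.7.
Round up to the next whole participant.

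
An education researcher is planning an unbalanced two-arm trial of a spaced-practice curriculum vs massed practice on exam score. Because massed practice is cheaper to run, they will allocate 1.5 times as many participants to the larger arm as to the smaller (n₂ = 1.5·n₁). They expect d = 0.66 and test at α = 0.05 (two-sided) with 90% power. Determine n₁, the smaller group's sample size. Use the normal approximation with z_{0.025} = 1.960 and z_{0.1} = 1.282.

n₁ = 41

With allocation ratio k = n₂/n₁ = 1.5, Var(x̄₁−x̄₂) = σ²(1/n₁ + 1/(k·n₁)) = σ²·(k+1)/(k·n₁).
So n₁ = (1 + 1/k)·((z_{α/2} + z_β)/d)² = 1.667 × (3.242/0.66)².
n₁ = 1.667 × 24.13 = 40.2.
Round up: n₁ = 41, giving n₂ = ⌈1.5 × 41⌉ = ⌈61.5⌉ = 62.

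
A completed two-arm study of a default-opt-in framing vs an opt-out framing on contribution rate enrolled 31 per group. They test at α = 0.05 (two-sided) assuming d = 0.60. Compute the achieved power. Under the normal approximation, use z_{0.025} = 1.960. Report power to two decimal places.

For two equal groups, power = Φ(d·√(n/2) − z_{α/2}).
d·√(n/2) = 0.60 × √(31/2) = 0.60 × 3.937 = 2.362.
z_β = 2.362 − 1.960 = 0.402.
Power = Φ(0.402) = 0.656.

power ≈ 0.66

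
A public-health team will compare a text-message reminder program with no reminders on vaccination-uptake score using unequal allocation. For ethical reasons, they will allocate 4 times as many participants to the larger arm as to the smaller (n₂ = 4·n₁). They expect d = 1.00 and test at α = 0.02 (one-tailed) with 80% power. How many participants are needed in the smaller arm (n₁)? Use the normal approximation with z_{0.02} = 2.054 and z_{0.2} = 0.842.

With allocation ratio k = n₂/n₁ = 4, Var(x̄₁−x̄₂) = σ²(1/n₁ + 1/(k·n₁)) = σ²·(k+1)/(k·n₁).
So n₁ = (1 + 1/k)·((z_{α} + z_β)/d)² = 1.250 × (2.896/1.00)².
n₁ = 1.250 × 8.39 = 10.5.
Round up: n₁ = 11, giving n₂ = 4 × 11 = 44.

n₁ = 11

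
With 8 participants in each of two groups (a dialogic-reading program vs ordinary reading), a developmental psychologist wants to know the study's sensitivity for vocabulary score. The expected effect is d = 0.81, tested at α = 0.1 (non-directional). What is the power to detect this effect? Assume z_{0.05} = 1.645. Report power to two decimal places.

power ≈ 0.49

For two equal groups, power = Φ(d·√(n/2) − z_{α/2}).
d·√(n/2) = 0.81 × √(8/2) = 0.81 × 2.000 = 1.620.
z_β = 1.620 − 1.645 = -0.025.
Power = Φ(-0.025) = 0.490.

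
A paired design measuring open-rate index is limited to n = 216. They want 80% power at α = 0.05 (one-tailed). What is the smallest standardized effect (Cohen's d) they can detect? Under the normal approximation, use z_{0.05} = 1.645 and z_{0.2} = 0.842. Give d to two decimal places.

d_min ≈ 0.17

For a single sample (or paired design) of n = 216: d_min = (z_{α} + z_β)/√n.
z-sum = 1.645 + 0.842 = 2.487.
d_min = 2.487 / √216 = 2.487 / 14.697 = 0.169.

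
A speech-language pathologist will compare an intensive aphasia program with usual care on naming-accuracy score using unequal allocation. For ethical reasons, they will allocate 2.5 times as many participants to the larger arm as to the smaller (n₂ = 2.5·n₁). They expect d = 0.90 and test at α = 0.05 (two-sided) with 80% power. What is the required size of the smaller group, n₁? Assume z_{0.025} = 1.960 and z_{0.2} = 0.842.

With allocation ratio k = n₂/n₁ = 2.5, Var(x̄₁−x̄₂) = σ²(1/n₁ + 1/(k·n₁)) = σ²·(k+1)/(k·n₁).
So n₁ = (1 + 1/k)·((z_{α/2} + z_β)/d)² = 1.400 × (2.802/0.90)².
n₁ = 1.400 × 9.69 = 13.6.
Round up: n₁ = 14, giving n₂ = 2.5 × 14 = 35.

n₁ = 14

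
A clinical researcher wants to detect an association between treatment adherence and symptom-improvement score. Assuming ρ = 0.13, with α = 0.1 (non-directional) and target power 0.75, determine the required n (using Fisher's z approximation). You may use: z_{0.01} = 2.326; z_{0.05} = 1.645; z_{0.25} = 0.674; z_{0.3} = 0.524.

n = 318

Fisher's z: C = ½·ln((1+r)/(1−r)) = ½·ln(1.2989) = 0.1307.
n = ((z_{α/2} + z_β)/C)² + 3.
(1.645 + 0.674) / 0.1307 = 2.319 / 0.1307 = 17.743.
n = 17.743² + 3 = 314.81 + 3 = 317.8.
Round up.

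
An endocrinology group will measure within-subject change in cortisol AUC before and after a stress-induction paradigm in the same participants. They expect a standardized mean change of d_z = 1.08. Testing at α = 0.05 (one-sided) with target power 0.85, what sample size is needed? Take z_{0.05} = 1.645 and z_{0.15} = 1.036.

For a paired (one-sample on differences) test: n = ((z_{α} + z_β) / d)².
z_{α} + z_β = 1.645 + 1.036 = 2.681.
n = (2.681 / 1.08)² = 2.482² = 6.16.
Round up.

n = 7 pairs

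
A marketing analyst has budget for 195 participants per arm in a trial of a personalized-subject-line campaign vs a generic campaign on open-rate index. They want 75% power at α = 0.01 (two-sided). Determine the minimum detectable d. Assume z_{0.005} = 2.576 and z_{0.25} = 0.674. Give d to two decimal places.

For two independent groups of n = 195 each: d_min = (z_{α/2} + z_β)·√(2/n).
z-sum = 2.576 + 0.674 = 3.250.
d_min = 3.250 × √(2/195) = 3.250 × 0.1013 = 0.329.

d_min ≈ 0.33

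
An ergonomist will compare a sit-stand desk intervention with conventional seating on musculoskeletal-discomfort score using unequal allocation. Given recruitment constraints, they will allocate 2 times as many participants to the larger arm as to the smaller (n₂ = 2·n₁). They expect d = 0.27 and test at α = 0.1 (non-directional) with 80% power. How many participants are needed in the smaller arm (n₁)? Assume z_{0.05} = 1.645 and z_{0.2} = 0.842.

n₁ = 128

With allocation ratio k = n₂/n₁ = 2, Var(x̄₁−x̄₂) = σ²(1/n₁ + 1/(k·n₁)) = σ²·(k+1)/(k·n₁).
So n₁ = (1 + 1/k)·((z_{α/2} + z_β)/d)² = 1.500 × (2.487/0.27)².
n₁ = 1.500 × 84.84 = 127.3.
Round up: n₁ = 128, giving n₂ = 2 × 128 = 256.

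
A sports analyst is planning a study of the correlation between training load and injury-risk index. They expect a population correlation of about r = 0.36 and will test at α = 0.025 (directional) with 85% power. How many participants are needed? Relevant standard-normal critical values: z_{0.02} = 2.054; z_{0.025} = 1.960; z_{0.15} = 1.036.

Fisher's z: C = ½·ln((1+r)/(1−r)) = ½·ln(2.1250) = 0.3769.
n = ((z_{α} + z_β)/C)² + 3.
(1.960 + 1.036) / 0.3769 = 2.996 / 0.3769 = 7.949.
n = 7.949² + 3 = 63.19 + 3 = 66.2.
Round up.

n = 67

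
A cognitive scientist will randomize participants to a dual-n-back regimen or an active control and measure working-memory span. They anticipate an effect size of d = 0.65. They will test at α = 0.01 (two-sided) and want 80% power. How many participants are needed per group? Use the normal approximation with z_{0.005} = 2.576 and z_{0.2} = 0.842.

n = 56 per group

For two independent groups with equal n: n = 2·((z_{α/2} + z_β) / d)².
z_{α/2} + z_β = 2.576 + 0.842 = 3.418.
n = 2 × (3.418 / 0.65)² = 2 × 5.258² = 2 × 27.65 = 55.3.
Round up to the next whole participant.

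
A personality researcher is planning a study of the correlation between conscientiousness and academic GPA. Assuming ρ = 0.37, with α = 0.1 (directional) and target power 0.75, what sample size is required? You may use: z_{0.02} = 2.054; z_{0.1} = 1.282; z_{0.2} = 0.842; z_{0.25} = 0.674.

Fisher's z: C = ½·ln((1+r)/(1−r)) = ½·ln(2.1746) = 0.3884.
n = ((z_{α} + z_β)/C)² + 3.
(1.282 + 0.674) / 0.3884 = 1.956 / 0.3884 = 5.036.
n = 5.036² + 3 = 25.36 + 3 = 28.4.
Round up.

n = 29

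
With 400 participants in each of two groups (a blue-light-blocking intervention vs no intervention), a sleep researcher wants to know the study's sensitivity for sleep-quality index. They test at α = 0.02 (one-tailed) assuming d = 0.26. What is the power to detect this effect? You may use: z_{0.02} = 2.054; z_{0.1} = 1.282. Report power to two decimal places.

For two equal groups, power = Φ(d·√(n/2) − z_{α}).
d·√(n/2) = 0.26 × √(400/2) = 0.26 × 14.142 = 3.677.
z_β = 3.677 − 2.054 = 1.623.
Power = Φ(1.623) = 0.948.

power ≈ 0.95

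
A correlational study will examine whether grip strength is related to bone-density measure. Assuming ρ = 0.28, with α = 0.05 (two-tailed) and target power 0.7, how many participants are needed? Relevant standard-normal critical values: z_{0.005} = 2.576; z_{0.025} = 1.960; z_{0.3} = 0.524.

Fisher's z: C = ½·ln((1+r)/(1−r)) = ½·ln(1.7778) = 0.2877.
n = ((z_{α/2} + z_β)/C)² + 3.
(1.960 + 0.524) / 0.2877 = 2.484 / 0.2877 = 8.634.
n = 8.634² + 3 = 74.55 + 3 = 77.5.
Round up.

n = 78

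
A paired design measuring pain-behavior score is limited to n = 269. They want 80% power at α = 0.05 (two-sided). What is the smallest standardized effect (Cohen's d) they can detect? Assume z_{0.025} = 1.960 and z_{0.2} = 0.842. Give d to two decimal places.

d_min ≈ 0.17

For a single sample (or paired design) of n = 269: d_min = (z_{α/2} + z_β)/√n.
z-sum = 1.960 + 0.842 = 2.802.
d_min = 2.802 / √269 = 2.802 / 16.401 = 0.171.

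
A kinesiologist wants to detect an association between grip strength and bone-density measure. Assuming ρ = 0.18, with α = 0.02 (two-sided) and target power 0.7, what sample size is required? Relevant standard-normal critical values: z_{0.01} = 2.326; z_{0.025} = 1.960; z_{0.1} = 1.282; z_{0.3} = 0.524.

n = 249

Fisher's z: C = ½·ln((1+r)/(1−r)) = ½·ln(1.4390) = 0.1820.
n = ((z_{α/2} + z_β)/C)² + 3.
(2.326 + 0.524) / 0.1820 = 2.850 / 0.1820 = 15.659.
n = 15.659² + 3 = 245.21 + 3 = 248.2.
Round up.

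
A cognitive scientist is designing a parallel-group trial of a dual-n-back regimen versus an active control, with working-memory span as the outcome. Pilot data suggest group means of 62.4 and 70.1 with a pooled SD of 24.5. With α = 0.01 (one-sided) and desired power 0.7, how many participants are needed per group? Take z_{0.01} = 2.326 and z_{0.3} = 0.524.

Cohen's d = |M₁ − M₂| / SD_pooled = |62.4 − 70.1| / 24.5 = 7.7 / 24.5 = 0.314.
For two independent groups with equal n: n = 2·((z_{α} + z_β) / d)².
z_{α} + z_β = 2.326 + 0.524 = 2.850.
n = 2 × (2.850 / 0.314)² = 2 × 9.076² = 2 × 82.38 = 164.8.
Round up to the next whole participant.

n = 165 per group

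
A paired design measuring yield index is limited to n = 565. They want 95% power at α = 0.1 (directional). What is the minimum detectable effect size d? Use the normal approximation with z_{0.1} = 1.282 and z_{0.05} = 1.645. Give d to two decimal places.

For a single sample (or paired design) of n = 565: d_min = (z_{α} + z_β)/√n.
z-sum = 1.282 + 1.645 = 2.927.
d_min = 2.927 / √565 = 2.927 / 23.770 = 0.123.

d_min ≈ 0.12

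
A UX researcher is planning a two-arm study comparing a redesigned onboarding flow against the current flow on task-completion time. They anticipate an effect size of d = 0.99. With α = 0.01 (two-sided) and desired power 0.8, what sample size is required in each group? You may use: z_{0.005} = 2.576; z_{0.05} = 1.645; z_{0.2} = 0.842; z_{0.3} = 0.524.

For two independent groups with equal n: n = 2·((z_{α/2} + z_β) / d)².
z_{α/2} + z_β = 2.576 + 0.842 = 3.418.
n = 2 × (3.418 / 0.99)² = 2 × 3.453² = 2 × 11.92 = 23.8.
Round up to the next whole participant.

n = 24 per group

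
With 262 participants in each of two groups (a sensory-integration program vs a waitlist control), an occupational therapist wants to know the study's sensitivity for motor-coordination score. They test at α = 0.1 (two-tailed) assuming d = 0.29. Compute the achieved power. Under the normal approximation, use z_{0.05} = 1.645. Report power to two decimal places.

For two equal groups, power = Φ(d·√(n/2) − z_{α/2}).
d·√(n/2) = 0.29 × √(262/2) = 0.29 × 11.446 = 3.319.
z_β = 3.319 − 1.645 = 1.674.
Power = Φ(1.674) = 0.953.

power ≈ 0.95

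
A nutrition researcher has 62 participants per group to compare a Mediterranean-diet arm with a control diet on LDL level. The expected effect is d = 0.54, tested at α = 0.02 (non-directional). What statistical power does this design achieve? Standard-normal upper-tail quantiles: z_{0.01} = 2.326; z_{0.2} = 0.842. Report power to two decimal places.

power ≈ 0.75

For two equal groups, power = Φ(d·√(n/2) − z_{α/2}).
d·√(n/2) = 0.54 × √(62/2) = 0.54 × 5.568 = 3.007.
z_β = 3.007 − 2.326 = 0.681.
Power = Φ(0.681) = 0.752.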